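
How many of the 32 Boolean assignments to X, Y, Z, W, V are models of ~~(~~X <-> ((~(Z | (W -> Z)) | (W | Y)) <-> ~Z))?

16

Initial set: {~~(~~X <-> ((~(Z | (W -> Z)) | (W | Y)) <-> ~Z))}.
~~(~~X <-> ((~(Z | (W -> Z)) | (W | Y)) <-> ~Z)): drop double negation, giving (~~X <-> ((~(Z | (W -> Z)) | (W | Y)) <-> ~Z)).
(~~X <-> ((~(Z | (W -> Z)) | (W | Y)) <-> ~Z)): β-rule — branch into ~~X, ((~(Z | (W -> Z)) | (W | Y)) <-> ~Z)  //  ~~~X, ~((~(Z | (W -> Z)) | (W | Y)) <-> ~Z).
  branch 1 (add ~~X, ((~(Z | (W -> Z)) | (W | Y)) <-> ~Z)):
    ~~X: drop double negation, giving X.
    ((~(Z | (W -> Z)) | (W | Y)) <-> ~Z): β-rule — branch into (~(Z | (W -> Z)) | (W | Y)), ~Z  //  ~(~(Z | (W -> Z)) | (W | Y)), ~~Z.
      branch 1.1 (add (~(Z | (W -> Z)) | (W | Y)), ~Z):
        (~(Z | (W -> Z)) | (W | Y)): β-rule — branch into ~(Z | (W -> Z))  //  (W | Y).
          branch 1.1.1 (add ~(Z | (W -> Z))):
            ~(Z | (W -> Z)): α-rule — add ~Z, ~(W -> Z).
            ~(W -> Z): α-rule — add W, ~Z.
            ○ open, literals {W=1, X=1, Z=0}.
          branch 1.1.2 (add (W | Y)):
            (W | Y): β-rule — branch into W  //  Y.
              branch 1.1.2.1 (add W):
                ○ open, literals {W=1, X=1, Z=0}.
              branch 1.1.2.2 (add Y):
                ○ open, literals {X=1, Y=1, Z=0}.
      branch 1.2 (add ~(~(Z | (W -> Z)) | (W | Y)), ~~Z):
        ~(~(Z | (W -> Z)) | (W | Y)): α-rule — add ~~(Z | (W -> Z)), ~(W | Y).
        ~(W | Y): α-rule — add ~W, ~Y.
        ~~(Z | (W -> Z)): β-rule — branch into Z  //  (W -> Z).
          branch 1.2.1 (add Z):
            ○ open, literals {W=0, X=1, Y=0, Z=1}.
          branch 1.2.2 (add (W -> Z)):
            (W -> Z): β-rule — branch into ~W  //  Z.
              branch 1.2.2.1 (add ~W):
                ○ open, literals {W=0, X=1, Y=0, Z=1}.
              branch 1.2.2.2 (add Z):
                ○ open, literals {W=0, X=1, Y=0, Z=1}.
  branch 2 (add ~~~X, ~((~(Z | (W -> Z)) | (W | Y)) <-> ~Z)):
    ~~~X: drop double negation, giving ~X.
    ~((~(Z | (W -> Z)) | (W | Y)) <-> ~Z): β-rule — branch into (~(Z | (W -> Z)) | (W | Y)), ~~Z  //  ~(~(Z | (W -> Z)) | (W | Y)), ~Z.
      branch 2.1 (add (~(Z | (W -> Z)) | (W | Y)), ~~Z):
        (~(Z | (W -> Z)) | (W | Y)): β-rule — branch into ~(Z | (W -> Z))  //  (W | Y).
          branch 2.1.1 (add ~(Z | (W -> Z))):
            ~(Z | (W -> Z)): α-rule — add ~Z, ~(W -> Z).
            × closes — contains both Z and ~Z.
          branch 2.1.2 (add (W | Y)):
            (W | Y): β-rule — branch into W  //  Y.
              branch 2.1.2.1 (add W):
                ○ open, literals {W=1, X=0, Z=1}.
              branch 2.1.2.2 (add Y):
                ○ open, literals {X=0, Y=1, Z=1}.
      branch 2.2 (add ~(~(Z | (W -> Z)) | (W | Y)), ~Z):
        ~(~(Z | (W -> Z)) | (W | Y)): α-rule — add ~~(Z | (W -> Z)), ~(W | Y).
        ~(W | Y): α-rule — add ~W, ~Y.
        ~~(Z | (W -> Z)): β-rule — branch into Z  //  (W -> Z).
          branch 2.2.1 (add Z):
            × closes — contains both Z and ~Z.
          branch 2.2.2 (add (W -> Z)):
            (W -> Z): β-rule — branch into ~W  //  Z.
              branch 2.2.2.1 (add ~W):
                ○ open, literals {W=0, X=0, Y=0, Z=0}.
              branch 2.2.2.2 (add Z):
                × closes — contains both Z and ~Z.
3 branches closed, 9 open.
Each open branch fixes some atoms; the unmentioned ones are free. Counting distinct full assignments: branch {W=1, X=1, Z=0} (Y, V) contributes 4 new; branch {W=1, X=1, Z=0} (Y, V) contributes 0 new; branch {X=1, Y=1, Z=0} (W, V) contributes 2 new; branch {W=0, X=1, Y=0, Z=1} (V) contributes 2 new; branch {W=0, X=1, Y=0, Z=1} (V) contributes 0 new; branch {W=0, X=1, Y=0, Z=1} (V) contributes 0 new; branch {W=1, X=0, Z=1} (Y, V) contributes 4 new; branch {X=0, Y=1, Z=1} (W, V) contributes 2 new; branch {W=0, X=0, Y=0, Z=0} (V) contributes 2 new. Total: 16.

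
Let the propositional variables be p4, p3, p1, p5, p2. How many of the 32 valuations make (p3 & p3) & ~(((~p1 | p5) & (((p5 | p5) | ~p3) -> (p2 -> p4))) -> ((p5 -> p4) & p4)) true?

4

Initial set: {((p3 & p3) & ~(((~p1 | p5) & (((p5 | p5) | ~p3) -> (p2 -> p4))) -> ((p5 -> p4) & p4)))}.
((p3 & p3) & ~(((~p1 | p5) & (((p5 | p5) | ~p3) -> (p2 -> p4))) -> ((p5 -> p4) & p4))): α-rule — add (p3 & p3), ~(((~p1 | p5) & (((p5 | p5) | ~p3) -> (p2 -> p4))) -> ((p5 -> p4) & p4)).
(p3 & p3): α-rule — add p3, p3.
~(((~p1 | p5) & (((p5 | p5) | ~p3) -> (p2 -> p4))) -> ((p5 -> p4) & p4)): α-rule — add ((~p1 | p5) & (((p5 | p5) | ~p3) -> (p2 -> p4))), ~((p5 -> p4) & p4).
((~p1 | p5) & (((p5 | p5) | ~p3) -> (p2 -> p4))): α-rule — add (~p1 | p5), (((p5 | p5) | ~p3) -> (p2 -> p4)).
~((p5 -> p4) & p4): β-rule — branch into ~(p5 -> p4)  //  ~p4.
  branch 1 (add ~(p5 -> p4)):
    ~(p5 -> p4): α-rule — add p5, ~p4.
    (~p1 | p5): β-rule — branch into ~p1  //  p5.
      branch 1.1 (add ~p1):
        (((p5 | p5) | ~p3) -> (p2 -> p4)): β-rule — branch into ~((p5 | p5) | ~p3)  //  (p2 -> p4).
          branch 1.1.1 (add ~((p5 | p5) | ~p3)):
            ~((p5 | p5) | ~p3): α-rule — add ~(p5 | p5), ~~p3.
            ~(p5 | p5): α-rule — add ~p5, ~p5.
            × closes — contains both p5 and ~p5.
          branch 1.1.2 (add (p2 -> p4)):
            (p2 -> p4): β-rule — branch into ~p2  //  p4.
              branch 1.1.2.1 (add ~p2):
                ○ open, literals {p1=false, p2=false, p3=true, p4=false, p5=true}.
              branch 1.1.2.2 (add p4):
                × closes — contains both p4 and ~p4.
      branch 1.2 (add p5):
        (((p5 | p5) | ~p3) -> (p2 -> p4)): β-rule — branch into ~((p5 | p5) | ~p3)  //  (p2 -> p4).
          branch 1.2.1 (add ~((p5 | p5) | ~p3)):
            ~((p5 | p5) | ~p3): α-rule — add ~(p5 | p5), ~~p3.
            ~(p5 | p5): α-rule — add ~p5, ~p5.
            × closes — contains both p5 and ~p5.
          branch 1.2.2 (add (p2 -> p4)):
            (p2 -> p4): β-rule — branch into ~p2  //  p4.
              branch 1.2.2.1 (add ~p2):
                ○ open, literals {p2=false, p3=true, p4=false, p5=true}.
              branch 1.2.2.2 (add p4):
                × closes — contains both p4 and ~p4.
  branch 2 (add ~p4):
    (~p1 | p5): β-rule — branch into ~p1  //  p5.
      branch 2.1 (add ~p1):
        (((p5 | p5) | ~p3) -> (p2 -> p4)): β-rule — branch into ~((p5 | p5) | ~p3)  //  (p2 -> p4).
          branch 2.1.1 (add ~((p5 | p5) | ~p3)):
            ~((p5 | p5) | ~p3): α-rule — add ~(p5 | p5), ~~p3.
            ~(p5 | p5): α-rule — add ~p5, ~p5.
            ○ open, literals {p1=false, p3=true, p4=false, p5=false}.
          branch 2.1.2 (add (p2 -> p4)):
            (p2 -> p4): β-rule — branch into ~p2  //  p4.
              branch 2.1.2.1 (add ~p2):
                ○ open, literals {p1=false, p2=false, p3=true, p4=false}.
              branch 2.1.2.2 (add p4):
                × closes — contains both p4 and ~p4.
      branch 2.2 (add p5):
        (((p5 | p5) | ~p3) -> (p2 -> p4)): β-rule — branch into ~((p5 | p5) | ~p3)  //  (p2 -> p4).
          branch 2.2.1 (add ~((p5 | p5) | ~p3)):
            ~((p5 | p5) | ~p3): α-rule — add ~(p5 | p5), ~~p3.
            ~(p5 | p5): α-rule — add ~p5, ~p5.
            × closes — contains both p5 and ~p5.
          branch 2.2.2 (add (p2 -> p4)):
            (p2 -> p4): β-rule — branch into ~p2  //  p4.
              branch 2.2.2.1 (add ~p2):
                ○ open, literals {p2=false, p3=true, p4=false, p5=true}.
              branch 2.2.2.2 (add p4):
                × closes — contains both p4 and ~p4.
7 branches closed, 5 open.
Each open branch fixes some atoms; the unmentioned ones are free. Counting distinct full assignments: branch {p1=false, p2=false, p3=true, p4=false, p5=true} (none free) contributes 1 new; branch {p2=false, p3=true, p4=false, p5=true} (p1) contributes 1 new; branch {p1=false, p3=true, p4=false, p5=false} (p2) contributes 2 new; branch {p1=false, p2=false, p3=true, p4=false} (p5) contributes 0 new; branch {p2=false, p3=true, p4=false, p5=true} (p1) contributes 0 new. Total: 4.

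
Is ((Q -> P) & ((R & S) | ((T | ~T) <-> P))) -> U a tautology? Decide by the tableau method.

Assume the negation and expand:
Initial set: {F (((Q -> P) & ((R & S) | ((T | ~T) <-> P))) -> U)}.
F (((Q -> P) & ((R & S) | ((T | ~T) <-> P))) -> U): α-rule — add T ((Q -> P) & ((R & S) | ((T | ~T) <-> P))), F U.
T ((Q -> P) & ((R & S) | ((T | ~T) <-> P))): α-rule — add T (Q -> P), T ((R & S) | ((T | ~T) <-> P)).
T (Q -> P): β-rule — branch into F Q  //  T P.
  branch 1 (add F Q):
    T ((R & S) | ((T | ~T) <-> P)): β-rule — branch into T (R & S)  //  T ((T | ~T) <-> P).
      branch 1.1 (add T (R & S)):
        T (R & S): α-rule — add T R, T S.
        ○ open, literals {Q=F, R=T, S=T, U=F}.
      branch 1.2 (add T ((T | ~T) <-> P)):
        T ((T | ~T) <-> P): β-rule — branch into T (T | ~T), T P  //  F (T | ~T), F P.
          branch 1.2.1 (add T (T | ~T), T P):
            T (T | ~T): β-rule — branch into T T  //  T ~T.
              branch 1.2.1.1 (add T T):
                ○ open, literals {P=T, Q=F, T=T, U=F}.
              branch 1.2.1.2 (add T ~T):
                ○ open, literals {P=T, Q=F, T=F, U=F}.
          branch 1.2.2 (add F (T | ~T), F P):
            F (T | ~T): α-rule — add F T, F ~T.
            × closes — contains both T and ~T.
  branch 2 (add T P):
    T ((R & S) | ((T | ~T) <-> P)): β-rule — branch into T (R & S)  //  T ((T | ~T) <-> P).
      branch 2.1 (add T (R & S)):
        T (R & S): α-rule — add T R, T S.
        ○ open, literals {P=T, R=T, S=T, U=F}.
      branch 2.2 (add T ((T | ~T) <-> P)):
        T ((T | ~T) <-> P): β-rule — branch into T (T | ~T), T P  //  F (T | ~T), F P.
          branch 2.2.1 (add T (T | ~T), T P):
            T (T | ~T): β-rule — branch into T T  //  T ~T.
              branch 2.2.1.1 (add T T):
                ○ open, literals {P=T, T=T, U=F}.
              branch 2.2.1.2 (add T ~T):
                ○ open, literals {P=T, T=F, U=F}.
          branch 2.2.2 (add F (T | ~T), F P):
            × closes — contains both P and ~P.
2 branches closed, 6 open.
An open branch gives a countermodel: Q=F, R=T, S=T, U=F (unmentioned atoms arbitrary); under it the original formula is false.

Not valid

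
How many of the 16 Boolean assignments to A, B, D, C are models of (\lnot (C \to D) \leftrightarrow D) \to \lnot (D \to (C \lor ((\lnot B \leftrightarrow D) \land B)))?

12

Initial set: {T ((\lnot (C \to D) \leftrightarrow D) \to \lnot (D \to (C \lor ((\lnot B \leftrightarrow D) \land B))))}.
T ((\lnot (C \to D) \leftrightarrow D) \to \lnot (D \to (C \lor ((\lnot B \leftrightarrow D) \land B)))): β-rule — branch into F (\lnot (C \to D) \leftrightarrow D)  //  T \lnot (D \to (C \lor ((\lnot B \leftrightarrow D) \land B))).
  branch 1 (add F (\lnot (C \to D) \leftrightarrow D)):
    F (\lnot (C \to D) \leftrightarrow D): β-rule — branch into T \lnot (C \to D), F D  //  F \lnot (C \to D), T D.
      branch 1.1 (add T \lnot (C \to D), F D):
        T \lnot (C \to D): α-rule — add T C, F D.
        ○ open, literals {C=1, D=0}.
      branch 1.2 (add F \lnot (C \to D), T D):
        F \lnot (C \to D): β-rule — branch into F C  //  T D.
          branch 1.2.1 (add F C):
            ○ open, literals {C=0, D=1}.
          branch 1.2.2 (add T D):
            ○ open, literals {D=1}.
  branch 2 (add T \lnot (D \to (C \lor ((\lnot B \leftrightarrow D) \land B)))):
    T \lnot (D \to (C \lor ((\lnot B \leftrightarrow D) \land B))): α-rule — add T D, F (C \lor ((\lnot B \leftrightarrow D) \land B)).
    F (C \lor ((\lnot B \leftrightarrow D) \land B)): α-rule — add F C, F ((\lnot B \leftrightarrow D) \land B).
    F ((\lnot B \leftrightarrow D) \land B): β-rule — branch into F (\lnot B \leftrightarrow D)  //  F B.
      branch 2.1 (add F (\lnot B \leftrightarrow D)):
        F (\lnot B \leftrightarrow D): β-rule — branch into T \lnot B, F D  //  F \lnot B, T D.
          branch 2.1.1 (add T \lnot B, F D):
            × closes — contains both D and \lnot D.
          branch 2.1.2 (add F \lnot B, T D):
            ○ open, literals {B=1, C=0, D=1}.
      branch 2.2 (add F B):
        ○ open, literals {B=0, C=0, D=1}.
1 branch closed, 5 open.
Each open branch fixes some atoms; the unmentioned ones are free. Counting distinct full assignments: branch {C=1, D=0} (A, B) contributes 4 new; branch {C=0, D=1} (A, B) contributes 4 new; branch {D=1} (A, B, C) contributes 4 new; branch {B=1, C=0, D=1} (A) contributes 0 new; branch {B=0, C=0, D=1} (A) contributes 0 new. Total: 12.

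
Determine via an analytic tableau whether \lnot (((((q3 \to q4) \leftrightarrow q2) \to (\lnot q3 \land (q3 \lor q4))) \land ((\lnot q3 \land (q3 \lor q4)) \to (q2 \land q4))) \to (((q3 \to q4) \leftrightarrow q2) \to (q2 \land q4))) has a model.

Initial set: {T \lnot (((((q3 \to q4) \leftrightarrow q2) \to (\lnot q3 \land (q3 \lor q4))) \land ((\lnot q3 \land (q3 \lor q4)) \to (q2 \land q4))) \to (((q3 \to q4) \leftrightarrow q2) \to (q2 \land q4)))}.
T \lnot (((((q3 \to q4) \leftrightarrow q2) \to (\lnot q3 \land (q3 \lor q4))) \land ((\lnot q3 \land (q3 \lor q4)) \to (q2 \land q4))) \to (((q3 \to q4) \leftrightarrow q2) \to (q2 \land q4))): α-rule — add T ((((q3 \to q4) \leftrightarrow q2) \to (\lnot q3 \land (q3 \lor q4))) \land ((\lnot q3 \land (q3 \lor q4)) \to (q2 \land q4))), F (((q3 \to q4) \leftrightarrow q2) \to (q2 \land q4)).
T ((((q3 \to q4) \leftrightarrow q2) \to (\lnot q3 \land (q3 \lor q4))) \land ((\lnot q3 \land (q3 \lor q4)) \to (q2 \land q4))): α-rule — add T (((q3 \to q4) \leftrightarrow q2) \to (\lnot q3 \land (q3 \lor q4))), T ((\lnot q3 \land (q3 \lor q4)) \to (q2 \land q4)).
F (((q3 \to q4) \leftrightarrow q2) \to (q2 \land q4)): α-rule — add T ((q3 \to q4) \leftrightarrow q2), F (q2 \land q4).
T (((q3 \to q4) \leftrightarrow q2) \to (\lnot q3 \land (q3 \lor q4))): β-rule — branch into F ((q3 \to q4) \leftrightarrow q2)  //  T (\lnot q3 \land (q3 \lor q4)).
  branch 1 (add F ((q3 \to q4) \leftrightarrow q2)):
    T ((\lnot q3 \land (q3 \lor q4)) \to (q2 \land q4)): β-rule — branch into F (\lnot q3 \land (q3 \lor q4))  //  T (q2 \land q4).
      branch 1.1 (add F (\lnot q3 \land (q3 \lor q4))):
        T ((q3 \to q4) \leftrightarrow q2): β-rule — branch into T (q3 \to q4), T q2  //  F (q3 \to q4), F q2.
          branch 1.1.1 (add T (q3 \to q4), T q2):
            F (q2 \land q4): β-rule — branch into F q2  //  F q4.
              branch 1.1.1.1 (add F q2):
                × closes — contains both q2 and \lnot q2.
              branch 1.1.1.2 (add F q4):
                F ((q3 \to q4) \leftrightarrow q2): β-rule — branch into T (q3 \to q4), F q2  //  F (q3 \to q4), T q2.
                  branch 1.1.1.2.1 (add T (q3 \to q4), F q2):
                    × closes — contains both q2 and \lnot q2.
                  branch 1.1.1.2.2 (add F (q3 \to q4), T q2):
                    F (q3 \to q4): α-rule — add T q3, F q4.
                    F (\lnot q3 \land (q3 \lor q4)): β-rule — branch into F \lnot q3  //  F (q3 \lor q4).
                      branch 1.1.1.2.2.1 (add F \lnot q3):
                        T (q3 \to q4): β-rule — branch into F q3  //  T q4.
                          branch 1.1.1.2.2.1.1 (add F q3):
                            × closes — contains both q3 and \lnot q3.
                          branch 1.1.1.2.2.1.2 (add T q4):
                            × closes — contains both q4 and \lnot q4.
                      branch 1.1.1.2.2.2 (add F (q3 \lor q4)):
                        F (q3 \lor q4): α-rule — add F q3, F q4.
                        × closes — contains both q3 and \lnot q3.
          branch 1.1.2 (add F (q3 \to q4), F q2):
            F (q3 \to q4): α-rule — add T q3, F q4.
            F (q2 \land q4): β-rule — branch into F q2  //  F q4.
              branch 1.1.2.1 (add F q2):
                F ((q3 \to q4) \leftrightarrow q2): β-rule — branch into T (q3 \to q4), F q2  //  F (q3 \to q4), T q2.
                  branch 1.1.2.1.1 (add T (q3 \to q4), F q2):
                    F (\lnot q3 \land (q3 \lor q4)): β-rule — branch into F \lnot q3  //  F (q3 \lor q4).
                      branch 1.1.2.1.1.1 (add F \lnot q3):
                        T (q3 \to q4): β-rule — branch into F q3  //  T q4.
                          branch 1.1.2.1.1.1.1 (add F q3):
                            × closes — contains both q3 and \lnot q3.
                          branch 1.1.2.1.1.1.2 (add T q4):
                            × closes — contains both q4 and \lnot q4.
                      branch 1.1.2.1.1.2 (add F (q3 \lor q4)):
                        F (q3 \lor q4): α-rule — add F q3, F q4.
                        × closes — contains both q3 and \lnot q3.
                  branch 1.1.2.1.2 (add F (q3 \to q4), T q2):
                    × closes — contains both q2 and \lnot q2.
              branch 1.1.2.2 (add F q4):
                F ((q3 \to q4) \leftrightarrow q2): β-rule — branch into T (q3 \to q4), F q2  //  F (q3 \to q4), T q2.
                  branch 1.1.2.2.1 (add T (q3 \to q4), F q2):
                    F (\lnot q3 \land (q3 \lor q4)): β-rule — branch into F \lnot q3  //  F (q3 \lor q4).
                      branch 1.1.2.2.1.1 (add F \lnot q3):
                        T (q3 \to q4): β-rule — branch into F q3  //  T q4.
                          branch 1.1.2.2.1.1.1 (add F q3):
                            × closes — contains both q3 and \lnot q3.
                          branch 1.1.2.2.1.1.2 (add T q4):
                            × closes — contains both q4 and \lnot q4.
                      branch 1.1.2.2.1.2 (add F (q3 \lor q4)):
                        F (q3 \lor q4): α-rule — add F q3, F q4.
                        × closes — contains both q3 and \lnot q3.
                  branch 1.1.2.2.2 (add F (q3 \to q4), T q2):
                    × closes — contains both q2 and \lnot q2.
      branch 1.2 (add T (q2 \land q4)):
        T (q2 \land q4): α-rule — add T q2, T q4.
        T ((q3 \to q4) \leftrightarrow q2): β-rule — branch into T (q3 \to q4), T q2  //  F (q3 \to q4), F q2.
          branch 1.2.1 (add T (q3 \to q4), T q2):
            F (q2 \land q4): β-rule — branch into F q2  //  F q4.
              branch 1.2.1.1 (add F q2):
                × closes — contains both q2 and \lnot q2.
              branch 1.2.1.2 (add F q4):
                × closes — contains both q4 and \lnot q4.
          branch 1.2.2 (add F (q3 \to q4), F q2):
            × closes — contains both q2 and \lnot q2.
  branch 2 (add T (\lnot q3 \land (q3 \lor q4))):
    T (\lnot q3 \land (q3 \lor q4)): α-rule — add T \lnot q3, T (q3 \lor q4).
    T ((\lnot q3 \land (q3 \lor q4)) \to (q2 \land q4)): β-rule — branch into F (\lnot q3 \land (q3 \lor q4))  //  T (q2 \land q4).
      branch 2.1 (add F (\lnot q3 \land (q3 \lor q4))):
        T ((q3 \to q4) \leftrightarrow q2): β-rule — branch into T (q3 \to q4), T q2  //  F (q3 \to q4), F q2.
          branch 2.1.1 (add T (q3 \to q4), T q2):
            F (q2 \land q4): β-rule — branch into F q2  //  F q4.
              branch 2.1.1.1 (add F q2):
                × closes — contains both q2 and \lnot q2.
              branch 2.1.1.2 (add F q4):
                T (q3 \lor q4): β-rule — branch into T q3  //  T q4.
                  branch 2.1.1.2.1 (add T q3):
                    × closes — contains both q3 and \lnot q3.
                  branch 2.1.1.2.2 (add T q4):
                    × closes — contains both q4 and \lnot q4.
          branch 2.1.2 (add F (q3 \to q4), F q2):
            F (q3 \to q4): α-rule — add T q3, F q4.
            × closes — contains both q3 and \lnot q3.
      branch 2.2 (add T (q2 \land q4)):
        T (q2 \land q4): α-rule — add T q2, T q4.
        T ((q3 \to q4) \leftrightarrow q2): β-rule — branch into T (q3 \to q4), T q2  //  F (q3 \to q4), F q2.
          branch 2.2.1 (add T (q3 \to q4), T q2):
            F (q2 \land q4): β-rule — branch into F q2  //  F q4.
              branch 2.2.1.1 (add F q2):
                × closes — contains both q2 and \lnot q2.
              branch 2.2.1.2 (add F q4):
                × closes — contains both q4 and \lnot q4.
          branch 2.2.2 (add F (q3 \to q4), F q2):
            × closes — contains both q2 and \lnot q2.
All 23 branches close.
Every branch closed; the formula is unsatisfiable.

Unsatisfiable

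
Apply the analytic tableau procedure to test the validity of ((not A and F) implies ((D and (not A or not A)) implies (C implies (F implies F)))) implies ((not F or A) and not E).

Not valid

Assume the negation and expand:
Initial set: {not (((not A and F) implies ((D and (not A or not A)) implies (C implies (F implies F)))) implies ((not F or A) and not E))}.
not (((not A and F) implies ((D and (not A or not A)) implies (C implies (F implies F)))) implies ((not F or A) and not E)): α-rule — add ((not A and F) implies ((D and (not A or not A)) implies (C implies (F implies F)))), not ((not F or A) and not E).
((not A and F) implies ((D and (not A or not A)) implies (C implies (F implies F)))): β-rule — branch into not (not A and F)  //  ((D and (not A or not A)) implies (C implies (F implies F))).
  branch 1 (add not (not A and F)):
    not ((not F or A) and not E): β-rule — branch into not (not F or A)  //  not not E.
      branch 1.1 (add not (not F or A)):
        not (not F or A): α-rule — add not not F, not A.
        not (not A and F): β-rule — branch into not not A  //  not F.
          branch 1.1.1 (add not not A):
            × closes — contains both A and not A.
          branch 1.1.2 (add not F):
            × closes — contains both F and not F.
      branch 1.2 (add not not E):
        not (not A and F): β-rule — branch into not not A  //  not F.
          branch 1.2.1 (add not not A):
            ○ open, literals {A=T, E=T}.
          branch 1.2.2 (add not F):
            ○ open, literals {E=T, F=F}.
  branch 2 (add ((D and (not A or not A)) implies (C implies (F implies F)))):
    not ((not F or A) and not E): β-rule — branch into not (not F or A)  //  not not E.
      branch 2.1 (add not (not F or A)):
        not (not F or A): α-rule — add not not F, not A.
        ((D and (not A or not A)) implies (C implies (F implies F))): β-rule — branch into not (D and (not A or not A))  //  (C implies (F implies F)).
          branch 2.1.1 (add not (D and (not A or not A))):
            not (D and (not A or not A)): β-rule — branch into not D  //  not (not A or not A).
              branch 2.1.1.1 (add not D):
                ○ open, literals {A=F, D=F, F=T}.
              branch 2.1.1.2 (add not (not A or not A)):
                not (not A or not A): α-rule — add not not A, not not A.
                × closes — contains both A and not A.
          branch 2.1.2 (add (C implies (F implies F))):
            (C implies (F implies F)): β-rule — branch into not C  //  (F implies F).
              branch 2.1.2.1 (add not C):
                ○ open, literals {A=F, C=F, F=T}.
              branch 2.1.2.2 (add (F implies F)):
                (F implies F): β-rule — branch into not F  //  F.
                  branch 2.1.2.2.1 (add not F):
                    × closes — contains both F and not F.
                  branch 2.1.2.2.2 (add F):
                    ○ open, literals {A=F, F=T}.
      branch 2.2 (add not not E):
        ((D and (not A or not A)) implies (C implies (F implies F))): β-rule — branch into not (D and (not A or not A))  //  (C implies (F implies F)).
          branch 2.2.1 (add not (D and (not A or not A))):
            not (D and (not A or not A)): β-rule — branch into not D  //  not (not A or not A).
              branch 2.2.1.1 (add not D):
                ○ open, literals {D=F, E=T}.
              branch 2.2.1.2 (add not (not A or not A)):
                not (not A or not A): α-rule — add not not A, not not A.
                ○ open, literals {A=T, E=T}.
          branch 2.2.2 (add (C implies (F implies F))):
            (C implies (F implies F)): β-rule — branch into not C  //  (F implies F).
              branch 2.2.2.1 (add not C):
                ○ open, literals {C=F, E=T}.
              branch 2.2.2.2 (add (F implies F)):
                (F implies F): β-rule — branch into not F  //  F.
                  branch 2.2.2.2.1 (add not F):
                    ○ open, literals {E=T, F=F}.
                  branch 2.2.2.2.2 (add F):
                    ○ open, literals {E=T, F=T}.
4 branches closed, 10 open.
An open branch gives a countermodel: A=T, E=T (unmentioned atoms arbitrary); under it the original formula is false.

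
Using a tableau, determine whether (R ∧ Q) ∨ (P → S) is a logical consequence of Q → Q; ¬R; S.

Yes

Initial set: {(Q → Q); ¬R; S; ¬((R ∧ Q) ∨ (P → S))}.
¬((R ∧ Q) ∨ (P → S)): α-rule — add ¬(R ∧ Q), ¬(P → S).
¬(P → S): α-rule — add P, ¬S.
× closes — contains both S and ¬S.
All 1 branch closes.
Every branch closed, so the premises entail the conclusion.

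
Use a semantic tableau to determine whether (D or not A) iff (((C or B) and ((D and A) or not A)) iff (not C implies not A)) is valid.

Assume the negation and expand:
Initial set: {F ((D or not A) iff (((C or B) and ((D and A) or not A)) iff (not C implies not A)))}.
F ((D or not A) iff (((C or B) and ((D and A) or not A)) iff (not C implies not A))): β-rule — branch into T (D or not A), F (((C or B) and ((D and A) or not A)) iff (not C implies not A))  //  F (D or not A), T (((C or B) and ((D and A) or not A)) iff (not C implies not A)).
  branch 1 (add T (D or not A), F (((C or B) and ((D and A) or not A)) iff (not C implies not A))):
    T (D or not A): β-rule — branch into T D  //  T not A.
      branch 1.1 (add T D):
        F (((C or B) and ((D and A) or not A)) iff (not C implies not A)): β-rule — branch into T ((C or B) and ((D and A) or not A)), F (not C implies not A)  //  F ((C or B) and ((D and A) or not A)), T (not C implies not A).
          branch 1.1.1 (add T ((C or B) and ((D and A) or not A)), F (not C implies not A)):
            T ((C or B) and ((D and A) or not A)): α-rule — add T (C or B), T ((D and A) or not A).
            F (not C implies not A): α-rule — add T not C, F not A.
            T (C or B): β-rule — branch into T C  //  T B.
              branch 1.1.1.1 (add T C):
                × closes — contains both C and not C.
              branch 1.1.1.2 (add T B):
                T ((D and A) or not A): β-rule — branch into T (D and A)  //  T not A.
                  branch 1.1.1.2.1 (add T (D and A)):
                    T (D and A): α-rule — add T D, T A.
                    ○ open, literals {A=1, B=1, C=0, D=1}.
                  branch 1.1.1.2.2 (add T not A):
                    × closes — contains both A and not A.
          branch 1.1.2 (add F ((C or B) and ((D and A) or not A)), T (not C implies not A)):
            F ((C or B) and ((D and A) or not A)): β-rule — branch into F (C or B)  //  F ((D and A) or not A).
              branch 1.1.2.1 (add F (C or B)):
                F (C or B): α-rule — add F C, F B.
                T (not C implies not A): β-rule — branch into F not C  //  T not A.
                  branch 1.1.2.1.1 (add F not C):
                    × closes — contains both C and not C.
                  branch 1.1.2.1.2 (add T not A):
                    ○ open, literals {A=0, B=0, C=0, D=1}.
              branch 1.1.2.2 (add F ((D and A) or not A)):
                F ((D and A) or not A): α-rule — add F (D and A), F not A.
                T (not C implies not A): β-rule — branch into F not C  //  T not A.
                  branch 1.1.2.2.1 (add F not C):
                    F (D and A): β-rule — branch into F D  //  F A.
                      branch 1.1.2.2.1.1 (add F D):
                        × closes — contains both D and not D.
                      branch 1.1.2.2.1.2 (add F A):
                        × closes — contains both A and not A.
                  branch 1.1.2.2.2 (add T not A):
                    × closes — contains both A and not A.
      branch 1.2 (add T not A):
        F (((C or B) and ((D and A) or not A)) iff (not C implies not A)): β-rule — branch into T ((C or B) and ((D and A) or not A)), F (not C implies not A)  //  F ((C or B) and ((D and A) or not A)), T (not C implies not A).
          branch 1.2.1 (add T ((C or B) and ((D and A) or not A)), F (not C implies not A)):
            T ((C or B) and ((D and A) or not A)): α-rule — add T (C or B), T ((D and A) or not A).
            F (not C implies not A): α-rule — add T not C, F not A.
            × closes — contains both A and not A.
          branch 1.2.2 (add F ((C or B) and ((D and A) or not A)), T (not C implies not A)):
            F ((C or B) and ((D and A) or not A)): β-rule — branch into F (C or B)  //  F ((D and A) or not A).
              branch 1.2.2.1 (add F (C or B)):
                F (C or B): α-rule — add F C, F B.
                T (not C implies not A): β-rule — branch into F not C  //  T not A.
                  branch 1.2.2.1.1 (add F not C):
                    × closes — contains both C and not C.
                  branch 1.2.2.1.2 (add T not A):
                    ○ open, literals {A=0, B=0, C=0}.
              branch 1.2.2.2 (add F ((D and A) or not A)):
                F ((D and A) or not A): α-rule — add F (D and A), F not A.
                × closes — contains both A and not A.
  branch 2 (add F (D or not A), T (((C or B) and ((D and A) or not A)) iff (not C implies not A))):
    F (D or not A): α-rule — add F D, F not A.
    T (((C or B) and ((D and A) or not A)) iff (not C implies not A)): β-rule — branch into T ((C or B) and ((D and A) or not A)), T (not C implies not A)  //  F ((C or B) and ((D and A) or not A)), F (not C implies not A).
      branch 2.1 (add T ((C or B) and ((D and A) or not A)), T (not C implies not A)):
        T ((C or B) and ((D and A) or not A)): α-rule — add T (C or B), T ((D and A) or not A).
        T (not C implies not A): β-rule — branch into F not C  //  T not A.
          branch 2.1.1 (add F not C):
            T (C or B): β-rule — branch into T C  //  T B.
              branch 2.1.1.1 (add T C):
                T ((D and A) or not A): β-rule — branch into T (D and A)  //  T not A.
                  branch 2.1.1.1.1 (add T (D and A)):
                    T (D and A): α-rule — add T D, T A.
                    × closes — contains both D and not D.
                  branch 2.1.1.1.2 (add T not A):
                    × closes — contains both A and not A.
              branch 2.1.1.2 (add T B):
                T ((D and A) or not A): β-rule — branch into T (D and A)  //  T not A.
                  branch 2.1.1.2.1 (add T (D and A)):
                    T (D and A): α-rule — add T D, T A.
                    × closes — contains both D and not D.
                  branch 2.1.1.2.2 (add T not A):
                    × closes — contains both A and not A.
          branch 2.1.2 (add T not A):
            × closes — contains both A and not A.
      branch 2.2 (add F ((C or B) and ((D and A) or not A)), F (not C implies not A)):
        F (not C implies not A): α-rule — add T not C, F not A.
        F ((C or B) and ((D and A) or not A)): β-rule — branch into F (C or B)  //  F ((D and A) or not A).
          branch 2.2.1 (add F (C or B)):
            F (C or B): α-rule — add F C, F B.
            ○ open, literals {A=1, B=0, C=0, D=0}.
          branch 2.2.2 (add F ((D and A) or not A)):
            F ((D and A) or not A): α-rule — add F (D and A), F not A.
            F (D and A): β-rule — branch into F D  //  F A.
              branch 2.2.2.1 (add F D):
                ○ open, literals {A=1, C=0, D=0}.
              branch 2.2.2.2 (add F A):
                × closes — contains both A and not A.
15 branches closed, 5 open.
An open branch gives a countermodel: A=1, B=1, C=0, D=1 (unmentioned atoms arbitrary); under it the original formula is false.

Not valid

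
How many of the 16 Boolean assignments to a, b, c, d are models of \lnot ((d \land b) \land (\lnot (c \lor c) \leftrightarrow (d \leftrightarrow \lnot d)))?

14

Initial set: {T \lnot ((d \land b) \land (\lnot (c \lor c) \leftrightarrow (d \leftrightarrow \lnot d)))}.
T \lnot ((d \land b) \land (\lnot (c \lor c) \leftrightarrow (d \leftrightarrow \lnot d))): β-rule — branch into F (d \land b)  //  F (\lnot (c \lor c) \leftrightarrow (d \leftrightarrow \lnot d)).
  branch 1 (add F (d \land b)):
    F (d \land b): β-rule — branch into F d  //  F b.
      branch 1.1 (add F d):
        ○ open, literals {d=false}.
      branch 1.2 (add F b):
        ○ open, literals {b=false}.
  branch 2 (add F (\lnot (c \lor c) \leftrightarrow (d \leftrightarrow \lnot d))):
    F (\lnot (c \lor c) \leftrightarrow (d \leftrightarrow \lnot d)): β-rule — branch into T \lnot (c \lor c), F (d \leftrightarrow \lnot d)  //  F \lnot (c \lor c), T (d \leftrightarrow \lnot d).
      branch 2.1 (add T \lnot (c \lor c), F (d \leftrightarrow \lnot d)):
        T \lnot (c \lor c): α-rule — add F c, F c.
        F (d \leftrightarrow \lnot d): β-rule — branch into T d, F \lnot d  //  F d, T \lnot d.
          branch 2.1.1 (add T d, F \lnot d):
            ○ open, literals {c=false, d=true}.
          branch 2.1.2 (add F d, T \lnot d):
            ○ open, literals {c=false, d=false}.
      branch 2.2 (add F \lnot (c \lor c), T (d \leftrightarrow \lnot d)):
        F \lnot (c \lor c): β-rule — branch into T c  //  T c.
          branch 2.2.1 (add T c):
            T (d \leftrightarrow \lnot d): β-rule — branch into T d, T \lnot d  //  F d, F \lnot d.
              branch 2.2.1.1 (add T d, T \lnot d):
                × closes — contains both d and \lnot d.
              branch 2.2.1.2 (add F d, F \lnot d):
                × closes — contains both d and \lnot d.
          branch 2.2.2 (add T c):
            T (d \leftrightarrow \lnot d): β-rule — branch into T d, T \lnot d  //  F d, F \lnot d.
              branch 2.2.2.1 (add T d, T \lnot d):
                × closes — contains both d and \lnot d.
              branch 2.2.2.2 (add F d, F \lnot d):
                × closes — contains both d and \lnot d.
4 branches closed, 4 open.
Each open branch fixes some atoms; the unmentioned ones are free. Counting distinct full assignments: branch {d=false} (a, b, c) contributes 8 new; branch {b=false} (a, c, d) contributes 4 new; branch {c=false, d=true} (a, b) contributes 2 new; branch {c=false, d=false} (a, b) contributes 0 new. Total: 14.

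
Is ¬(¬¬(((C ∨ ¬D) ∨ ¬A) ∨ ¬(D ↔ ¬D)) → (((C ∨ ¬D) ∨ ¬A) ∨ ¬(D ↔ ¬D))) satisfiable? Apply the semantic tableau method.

Unsatisfiable

Initial set: {T ¬(¬¬(((C ∨ ¬D) ∨ ¬A) ∨ ¬(D ↔ ¬D)) → (((C ∨ ¬D) ∨ ¬A) ∨ ¬(D ↔ ¬D)))}.
T ¬(¬¬(((C ∨ ¬D) ∨ ¬A) ∨ ¬(D ↔ ¬D)) → (((C ∨ ¬D) ∨ ¬A) ∨ ¬(D ↔ ¬D))): α-rule — add T ¬¬(((C ∨ ¬D) ∨ ¬A) ∨ ¬(D ↔ ¬D)), F (((C ∨ ¬D) ∨ ¬A) ∨ ¬(D ↔ ¬D)).
T ¬¬(((C ∨ ¬D) ∨ ¬A) ∨ ¬(D ↔ ¬D)): drop double negation, giving T (((C ∨ ¬D) ∨ ¬A) ∨ ¬(D ↔ ¬D)).
F (((C ∨ ¬D) ∨ ¬A) ∨ ¬(D ↔ ¬D)): α-rule — add F ((C ∨ ¬D) ∨ ¬A), F ¬(D ↔ ¬D).
F ((C ∨ ¬D) ∨ ¬A): α-rule — add F (C ∨ ¬D), F ¬A.
F (C ∨ ¬D): α-rule — add F C, F ¬D.
T (((C ∨ ¬D) ∨ ¬A) ∨ ¬(D ↔ ¬D)): β-rule — branch into T ((C ∨ ¬D) ∨ ¬A)  //  T ¬(D ↔ ¬D).
  branch 1 (add T ((C ∨ ¬D) ∨ ¬A)):
    F ¬(D ↔ ¬D): β-rule — branch into T D, T ¬D  //  F D, F ¬D.
      branch 1.1 (add T D, T ¬D):
        × closes — contains both D and ¬D.
      branch 1.2 (add F D, F ¬D):
        × closes — contains both D and ¬D.
  branch 2 (add T ¬(D ↔ ¬D)):
    F ¬(D ↔ ¬D): β-rule — branch into T D, T ¬D  //  F D, F ¬D.
      branch 2.1 (add T D, T ¬D):
        × closes — contains both D and ¬D.
      branch 2.2 (add F D, F ¬D):
        × closes — contains both D and ¬D.
All 4 branches close.
Every branch closed; the formula is unsatisfiable.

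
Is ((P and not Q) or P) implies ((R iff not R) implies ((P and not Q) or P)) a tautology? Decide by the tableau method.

Valid

Assume the negation and expand:
Initial set: {not (((P and not Q) or P) implies ((R iff not R) implies ((P and not Q) or P)))}.
not (((P and not Q) or P) implies ((R iff not R) implies ((P and not Q) or P))): α-rule — add ((P and not Q) or P), not ((R iff not R) implies ((P and not Q) or P)).
not ((R iff not R) implies ((P and not Q) or P)): α-rule — add (R iff not R), not ((P and not Q) or P).
not ((P and not Q) or P): α-rule — add not (P and not Q), not P.
((P and not Q) or P): β-rule — branch into (P and not Q)  //  P.
  branch 1 (add (P and not Q)):
    (P and not Q): α-rule — add P, not Q.
    × closes — contains both P and not P.
  branch 2 (add P):
    × closes — contains both P and not P.
All 2 branches close.
Every branch closed, so the negation is unsatisfiable and the formula is valid.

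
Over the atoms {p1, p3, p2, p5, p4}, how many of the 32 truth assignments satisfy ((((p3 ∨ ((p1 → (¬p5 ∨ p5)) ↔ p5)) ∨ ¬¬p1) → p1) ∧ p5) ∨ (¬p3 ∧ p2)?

Initial set: {(((((p3 ∨ ((p1 → (¬p5 ∨ p5)) ↔ p5)) ∨ ¬¬p1) → p1) ∧ p5) ∨ (¬p3 ∧ p2))}.
(((((p3 ∨ ((p1 → (¬p5 ∨ p5)) ↔ p5)) ∨ ¬¬p1) → p1) ∧ p5) ∨ (¬p3 ∧ p2)): β-rule — branch into ((((p3 ∨ ((p1 → (¬p5 ∨ p5)) ↔ p5)) ∨ ¬¬p1) → p1) ∧ p5)  //  (¬p3 ∧ p2).
  branch 1 (add ((((p3 ∨ ((p1 → (¬p5 ∨ p5)) ↔ p5)) ∨ ¬¬p1) → p1) ∧ p5)):
    ((((p3 ∨ ((p1 → (¬p5 ∨ p5)) ↔ p5)) ∨ ¬¬p1) → p1) ∧ p5): α-rule — add (((p3 ∨ ((p1 → (¬p5 ∨ p5)) ↔ p5)) ∨ ¬¬p1) → p1), p5.
    (((p3 ∨ ((p1 → (¬p5 ∨ p5)) ↔ p5)) ∨ ¬¬p1) → p1): β-rule — branch into ¬((p3 ∨ ((p1 → (¬p5 ∨ p5)) ↔ p5)) ∨ ¬¬p1)  //  p1.
      branch 1.1 (add ¬((p3 ∨ ((p1 → (¬p5 ∨ p5)) ↔ p5)) ∨ ¬¬p1)):
        ¬((p3 ∨ ((p1 → (¬p5 ∨ p5)) ↔ p5)) ∨ ¬¬p1): α-rule — add ¬(p3 ∨ ((p1 → (¬p5 ∨ p5)) ↔ p5)), ¬¬¬p1.
        ¬(p3 ∨ ((p1 → (¬p5 ∨ p5)) ↔ p5)): α-rule — add ¬p3, ¬((p1 → (¬p5 ∨ p5)) ↔ p5).
        ¬¬¬p1: drop double negation, giving ¬p1.
        ¬((p1 → (¬p5 ∨ p5)) ↔ p5): β-rule — branch into (p1 → (¬p5 ∨ p5)), ¬p5  //  ¬(p1 → (¬p5 ∨ p5)), p5.
          branch 1.1.1 (add (p1 → (¬p5 ∨ p5)), ¬p5):
            × closes — contains both p5 and ¬p5.
          branch 1.1.2 (add ¬(p1 → (¬p5 ∨ p5)), p5):
            ¬(p1 → (¬p5 ∨ p5)): α-rule — add p1, ¬(¬p5 ∨ p5).
            × closes — contains both p1 and ¬p1.
      branch 1.2 (add p1):
        ○ open, literals {p1=1, p5=1}.
  branch 2 (add (¬p3 ∧ p2)):
    (¬p3 ∧ p2): α-rule — add ¬p3, p2.
    ○ open, literals {p2=1, p3=0}.
2 branches closed, 2 open.
Each open branch fixes some atoms; the unmentioned ones are free. Counting distinct full assignments: branch {p1=1, p5=1} (p3, p2, p4) contributes 8 new; branch {p2=1, p3=0} (p1, p5, p4) contributes 6 new. Total: 14.

14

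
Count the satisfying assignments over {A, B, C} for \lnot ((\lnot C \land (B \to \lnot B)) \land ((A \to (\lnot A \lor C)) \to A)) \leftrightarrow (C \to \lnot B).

Initial set: {(\lnot ((\lnot C \land (B \to \lnot B)) \land ((A \to (\lnot A \lor C)) \to A)) \leftrightarrow (C \to \lnot B))}.
(\lnot ((\lnot C \land (B \to \lnot B)) \land ((A \to (\lnot A \lor C)) \to A)) \leftrightarrow (C \to \lnot B)): β-rule — branch into \lnot ((\lnot C \land (B \to \lnot B)) \land ((A \to (\lnot A \lor C)) \to A)), (C \to \lnot B)  //  \lnot \lnot ((\lnot C \land (B \to \lnot B)) \land ((A \to (\lnot A \lor C)) \to A)), \lnot (C \to \lnot B).
  branch 1 (add \lnot ((\lnot C \land (B \to \lnot B)) \land ((A \to (\lnot A \lor C)) \to A)), (C \to \lnot B)):
    \lnot ((\lnot C \land (B \to \lnot B)) \land ((A \to (\lnot A \lor C)) \to A)): β-rule — branch into \lnot (\lnot C \land (B \to \lnot B))  //  \lnot ((A \to (\lnot A \lor C)) \to A).
      branch 1.1 (add \lnot (\lnot C \land (B \to \lnot B))):
        (C \to \lnot B): β-rule — branch into \lnot C  //  \lnot B.
          branch 1.1.1 (add \lnot C):
            \lnot (\lnot C \land (B \to \lnot B)): β-rule — branch into \lnot \lnot C  //  \lnot (B \to \lnot B).
              branch 1.1.1.1 (add \lnot \lnot C):
                × closes — contains both C and \lnot C.
              branch 1.1.1.2 (add \lnot (B \to \lnot B)):
                \lnot (B \to \lnot B): α-rule — add B, \lnot \lnot B.
                ○ open, literals {B=true, C=false}.
          branch 1.1.2 (add \lnot B):
            \lnot (\lnot C \land (B \to \lnot B)): β-rule — branch into \lnot \lnot C  //  \lnot (B \to \lnot B).
              branch 1.1.2.1 (add \lnot \lnot C):
                ○ open, literals {B=false, C=true}.
              branch 1.1.2.2 (add \lnot (B \to \lnot B)):
                \lnot (B \to \lnot B): α-rule — add B, \lnot \lnot B.
                × closes — contains both B and \lnot B.
      branch 1.2 (add \lnot ((A \to (\lnot A \lor C)) \to A)):
        \lnot ((A \to (\lnot A \lor C)) \to A): α-rule — add (A \to (\lnot A \lor C)), \lnot A.
        (C \to \lnot B): β-rule — branch into \lnot C  //  \lnot B.
          branch 1.2.1 (add \lnot C):
            (A \to (\lnot A \lor C)): β-rule — branch into \lnot A  //  (\lnot A \lor C).
              branch 1.2.1.1 (add \lnot A):
                ○ open, literals {A=false, C=false}.
              branch 1.2.1.2 (add (\lnot A \lor C)):
                (\lnot A \lor C): β-rule — branch into \lnot A  //  C.
                  branch 1.2.1.2.1 (add \lnot A):
                    ○ open, literals {A=false, C=false}.
                  branch 1.2.1.2.2 (add C):
                    × closes — contains both C and \lnot C.
          branch 1.2.2 (add \lnot B):
            (A \to (\lnot A \lor C)): β-rule — branch into \lnot A  //  (\lnot A \lor C).
              branch 1.2.2.1 (add \lnot A):
                ○ open, literals {A=false, B=false}.
              branch 1.2.2.2 (add (\lnot A \lor C)):
                (\lnot A \lor C): β-rule — branch into \lnot A  //  C.
                  branch 1.2.2.2.1 (add \lnot A):
                    ○ open, literals {A=false, B=false}.
                  branch 1.2.2.2.2 (add C):
                    ○ open, literals {A=false, B=false, C=true}.
  branch 2 (add \lnot \lnot ((\lnot C \land (B \to \lnot B)) \land ((A \to (\lnot A \lor C)) \to A)), \lnot (C \to \lnot B)):
    \lnot \lnot ((\lnot C \land (B \to \lnot B)) \land ((A \to (\lnot A \lor C)) \to A)): α-rule — add (\lnot C \land (B \to \lnot B)), ((A \to (\lnot A \lor C)) \to A).
    \lnot (C \to \lnot B): α-rule — add C, \lnot \lnot B.
    (\lnot C \land (B \to \lnot B)): α-rule — add \lnot C, (B \to \lnot B).
    × closes — contains both C and \lnot C.
4 branches closed, 7 open.
Each open branch fixes some atoms; the unmentioned ones are free. Counting distinct full assignments: branch {B=true, C=false} (A) contributes 2 new; branch {B=false, C=true} (A) contributes 2 new; branch {A=false, C=false} (B) contributes 1 new; branch {A=false, C=false} (B) contributes 0 new; branch {A=false, B=false} (C) contributes 0 new; branch {A=false, B=false} (C) contributes 0 new; branch {A=false, B=false, C=true} (none free) contributes 0 new. Total: 5.

5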